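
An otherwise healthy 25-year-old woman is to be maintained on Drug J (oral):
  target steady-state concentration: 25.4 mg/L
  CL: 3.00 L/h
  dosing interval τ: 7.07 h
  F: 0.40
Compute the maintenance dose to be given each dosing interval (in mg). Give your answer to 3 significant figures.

At steady state, F × (Dose/τ) = Css × CL.
Dose = Css × CL × τ / F = 25.4 × 3.000 × 7.07 / 0.40 = 1347 mg

1350 mg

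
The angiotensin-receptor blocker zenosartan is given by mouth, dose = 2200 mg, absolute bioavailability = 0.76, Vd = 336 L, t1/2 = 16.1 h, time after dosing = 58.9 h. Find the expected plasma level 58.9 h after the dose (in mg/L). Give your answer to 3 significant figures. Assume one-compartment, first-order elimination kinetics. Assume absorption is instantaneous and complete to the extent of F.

0.394 mg/L

Amount reaching circulation = F × Dose = 0.76 × 2200 = 1672 mg
C₀ = F·Dose / Vd = 1672 / 336 = 4.976 mg/L
k = ln2 / t½ = 0.693147 / 16.1 = 0.04305 h⁻¹
C = C₀ · e^(−k·t) = 4.976 × e^(−0.04305 × 58.9)
  = 4.976 × 0.07921 = 0.3941 mg/L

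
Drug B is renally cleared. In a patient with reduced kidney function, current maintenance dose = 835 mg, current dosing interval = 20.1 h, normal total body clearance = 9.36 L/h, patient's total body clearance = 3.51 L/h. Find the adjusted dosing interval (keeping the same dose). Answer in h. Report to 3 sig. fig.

To keep the same average steady-state level, dosing rate must scale with clearance.
CL ratio = 3.51 / 9.36 = 0.3750
New interval (same dose) = 20.1 / 0.3750 = 53.60 h

53.6 h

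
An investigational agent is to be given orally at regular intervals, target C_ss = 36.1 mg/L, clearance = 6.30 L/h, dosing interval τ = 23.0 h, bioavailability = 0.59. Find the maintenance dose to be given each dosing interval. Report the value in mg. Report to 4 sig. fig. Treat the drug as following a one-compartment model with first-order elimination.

8866 mg

At steady state, F × (Dose/τ) = Css × CL.
Dose = Css × CL × τ / F = 36.1 × 6.300 × 23.0 / 0.59 = 8866 mg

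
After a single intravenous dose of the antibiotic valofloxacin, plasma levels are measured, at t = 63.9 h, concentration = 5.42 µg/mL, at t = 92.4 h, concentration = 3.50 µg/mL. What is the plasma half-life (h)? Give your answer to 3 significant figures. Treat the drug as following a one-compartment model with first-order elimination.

k = ln(C₁/C₂) / (t₂ − t₁) = ln(5.42/3.50) / (92.4 − 63.9)
  = 0.4373 / 28.50 = 0.01534 h⁻¹
t½ = ln2 / k = 0.693147 / 0.01534 = 45.19 h

45.2 h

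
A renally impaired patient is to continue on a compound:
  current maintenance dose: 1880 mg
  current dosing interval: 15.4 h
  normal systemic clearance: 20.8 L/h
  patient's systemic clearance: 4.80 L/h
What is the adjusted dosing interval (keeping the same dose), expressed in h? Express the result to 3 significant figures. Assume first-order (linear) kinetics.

66.7 h

To keep the same average steady-state level, dosing rate must scale with clearance.
CL ratio = 4.80 / 20.8 = 0.2308
New interval (same dose) = 15.4 / 0.2308 = 66.72 h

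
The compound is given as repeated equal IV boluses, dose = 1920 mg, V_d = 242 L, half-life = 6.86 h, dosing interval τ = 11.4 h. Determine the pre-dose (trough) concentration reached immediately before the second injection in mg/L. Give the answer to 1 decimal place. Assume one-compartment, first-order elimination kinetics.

C₀ per dose = Dose / Vd = 1920 / 242 = 7.934 mg/L
k = ln2 / t½ = 0.693147 / 6.86 = 0.1010 h⁻¹
Fraction remaining after one interval: r = e^(−kτ) = e^(−0.1010 × 11.4) = 0.3162
Before dose 2, 1 dose has been given (aged 1τ).
C_trough = C₀ × r = 7.934 × 0.3162 = 2.509 mg/L

2.5 mg/L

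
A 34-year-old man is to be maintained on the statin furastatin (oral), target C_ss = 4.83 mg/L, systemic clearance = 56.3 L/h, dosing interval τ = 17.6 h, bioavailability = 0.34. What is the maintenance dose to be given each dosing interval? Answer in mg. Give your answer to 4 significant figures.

At steady state, F × (Dose/τ) = Css × CL.
Dose = Css × CL × τ / F = 4.83 × 56.30 × 17.6 / 0.34 = 14080 mg

14080 mg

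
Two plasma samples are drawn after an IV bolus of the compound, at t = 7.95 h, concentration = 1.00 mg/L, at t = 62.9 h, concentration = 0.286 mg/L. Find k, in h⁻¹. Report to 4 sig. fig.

k = ln(C₁/C₂) / (t₂ − t₁) = ln(1.00/0.286) / (62.9 − 7.95)
  = 1.252 / 54.95 = 0.02278 h⁻¹

0.02278 h⁻¹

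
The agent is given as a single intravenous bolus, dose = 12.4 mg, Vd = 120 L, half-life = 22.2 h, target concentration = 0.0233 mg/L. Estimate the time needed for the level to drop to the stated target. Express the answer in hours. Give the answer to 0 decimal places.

C₀ = Dose / Vd = 12.40 / 120 = 0.1033 mg/L
k = ln2 / t½ = 0.693147 / 22.2 = 0.03122 h⁻¹
t = ln(C₀ / C) / k = ln(0.1033 / 0.0233) / 0.03122
  = ln(4.433) / 0.03122 = 1.489 / 0.03122 = 47.69 h

48 h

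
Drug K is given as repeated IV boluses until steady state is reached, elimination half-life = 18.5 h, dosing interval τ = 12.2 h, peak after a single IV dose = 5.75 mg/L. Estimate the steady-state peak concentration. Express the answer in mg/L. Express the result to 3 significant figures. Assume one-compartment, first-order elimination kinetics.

15.7 mg/L

k = ln2 / t½ = 0.693147 / 18.5 = 0.03747 h⁻¹
e^(−kτ) = e^(−0.03747 × 12.2) = 0.6331
Accumulation ratio R = 1 / (1 − e^(−kτ)) = 1 / (1 − 0.6331) = 2.726
Steady-state peak = C₀ × R = 5.75 × 2.726 = 15.67 mg/L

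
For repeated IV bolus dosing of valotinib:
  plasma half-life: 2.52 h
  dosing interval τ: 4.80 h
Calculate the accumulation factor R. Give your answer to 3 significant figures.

1.36

k = ln2 / t½ = 0.693147 / 2.52 = 0.2751 h⁻¹
e^(−kτ) = e^(−0.2751 × 4.80) = 0.2670
Accumulation ratio R = 1 / (1 − e^(−kτ)) = 1 / (1 − 0.2670) = 1.364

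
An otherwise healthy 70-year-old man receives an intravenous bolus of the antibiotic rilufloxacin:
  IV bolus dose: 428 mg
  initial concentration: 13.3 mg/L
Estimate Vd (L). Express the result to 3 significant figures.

Vd = Dose / C₀ = 428.0 / 13.3 = 32.18 L

32.2 L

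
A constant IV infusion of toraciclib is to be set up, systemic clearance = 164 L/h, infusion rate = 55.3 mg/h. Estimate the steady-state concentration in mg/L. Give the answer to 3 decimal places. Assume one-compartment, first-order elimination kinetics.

0.337 mg/L

At steady state Css = R₀ / CL = 55.3 / 164.0 = 0.3372 mg/L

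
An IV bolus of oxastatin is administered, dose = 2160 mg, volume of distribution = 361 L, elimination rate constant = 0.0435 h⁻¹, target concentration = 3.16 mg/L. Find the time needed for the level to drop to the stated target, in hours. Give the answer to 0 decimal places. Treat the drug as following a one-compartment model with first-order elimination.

15 h

C₀ = Dose / Vd = 2160 / 361 = 5.983 mg/L
t = ln(C₀ / C) / k = ln(5.983 / 3.16) / 0.04350
  = ln(1.893) / 0.04350 = 0.6382 / 0.04350 = 14.67 h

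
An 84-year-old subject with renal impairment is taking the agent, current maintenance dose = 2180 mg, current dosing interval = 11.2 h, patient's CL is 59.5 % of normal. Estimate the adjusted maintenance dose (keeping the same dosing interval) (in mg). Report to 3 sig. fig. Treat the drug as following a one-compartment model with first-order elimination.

To keep the same average steady-state level, dosing rate must scale with clearance.
CL ratio = 59.5 / 100 = 0.5950
New dose (same interval) = 2180 × 0.5950 = 1297 mg

1300 mg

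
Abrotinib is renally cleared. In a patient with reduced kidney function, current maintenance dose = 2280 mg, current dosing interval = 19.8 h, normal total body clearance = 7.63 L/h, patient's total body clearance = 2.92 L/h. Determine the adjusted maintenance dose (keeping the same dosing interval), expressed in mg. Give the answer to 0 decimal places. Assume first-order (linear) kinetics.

To keep the same average steady-state level, dosing rate must scale with clearance.
CL ratio = 2.92 / 7.63 = 0.3827
New dose (same interval) = 2280 × 0.3827 = 872.6 mg

873 mg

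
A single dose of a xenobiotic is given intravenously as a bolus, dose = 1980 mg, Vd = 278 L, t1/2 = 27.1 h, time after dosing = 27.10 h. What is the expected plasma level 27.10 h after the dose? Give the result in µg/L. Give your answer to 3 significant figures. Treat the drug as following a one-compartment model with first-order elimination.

3560 µg/L

C₀ = Dose / Vd = 1980 / 278 = 7.122 mg/L
k = ln2 / t½ = 0.693147 / 27.1 = 0.02558 h⁻¹
t / t½ = 27.10 / 27.1 = 1 half-lives
C = C₀ × (1/2)^1 = 7.122 × 0.5000 = 3.561 mg/L
Convert: 3.561 mg/L × 1000 = 3561 µg/L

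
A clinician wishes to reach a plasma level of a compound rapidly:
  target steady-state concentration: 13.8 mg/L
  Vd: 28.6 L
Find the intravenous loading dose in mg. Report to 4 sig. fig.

394.7 mg

LD = Css × Vd = 13.8 × 28.6 = 394.7 mg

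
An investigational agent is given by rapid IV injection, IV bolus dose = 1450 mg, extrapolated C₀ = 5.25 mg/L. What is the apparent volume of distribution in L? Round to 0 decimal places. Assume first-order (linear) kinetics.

276 L

Vd = Dose / C₀ = 1450 / 5.25 = 276.2 L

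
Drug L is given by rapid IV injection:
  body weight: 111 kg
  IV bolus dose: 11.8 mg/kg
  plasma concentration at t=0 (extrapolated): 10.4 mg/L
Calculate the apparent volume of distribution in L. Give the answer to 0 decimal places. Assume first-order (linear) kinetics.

Dose = 11.8 × 111 = 1310 mg
Vd = Dose / C₀ = 1310 / 10.4 = 126.0 L

126 L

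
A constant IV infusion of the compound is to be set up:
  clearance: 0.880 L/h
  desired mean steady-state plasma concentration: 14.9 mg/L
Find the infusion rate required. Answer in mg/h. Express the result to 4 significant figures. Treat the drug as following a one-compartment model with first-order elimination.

At steady state, infusion rate R₀ = Css × CL = 14.9 × 0.8800 = 13.11 mg/h

13.11 mg/h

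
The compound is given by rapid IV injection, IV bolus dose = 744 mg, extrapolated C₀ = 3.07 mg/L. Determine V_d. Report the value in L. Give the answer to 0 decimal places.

242 L

Vd = Dose / C₀ = 744.0 / 3.07 = 242.3 L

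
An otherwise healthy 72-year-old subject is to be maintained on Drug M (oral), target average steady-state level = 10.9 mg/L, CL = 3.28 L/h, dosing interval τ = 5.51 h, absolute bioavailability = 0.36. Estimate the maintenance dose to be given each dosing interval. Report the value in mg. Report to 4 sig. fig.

At steady state, F × (Dose/τ) = Css × CL.
Dose = Css × CL × τ / F = 10.9 × 3.280 × 5.51 / 0.36 = 547.2 mg

547.2 mg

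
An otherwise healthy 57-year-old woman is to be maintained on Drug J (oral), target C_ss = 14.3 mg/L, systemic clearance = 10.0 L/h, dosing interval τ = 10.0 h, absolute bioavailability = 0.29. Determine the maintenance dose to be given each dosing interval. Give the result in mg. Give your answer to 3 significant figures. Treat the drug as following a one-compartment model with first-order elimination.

4930 mg

At steady state, F × (Dose/τ) = Css × CL.
Dose = Css × CL × τ / F = 14.3 × 10.00 × 10.0 / 0.29 = 4931 mg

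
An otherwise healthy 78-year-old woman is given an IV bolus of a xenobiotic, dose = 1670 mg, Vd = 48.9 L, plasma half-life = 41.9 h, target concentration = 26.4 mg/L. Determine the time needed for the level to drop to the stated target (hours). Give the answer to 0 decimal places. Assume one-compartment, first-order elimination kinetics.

16 h

C₀ = Dose / Vd = 1670 / 48.9 = 34.15 mg/L
k = ln2 / t½ = 0.693147 / 41.9 = 0.01654 h⁻¹
t = ln(C₀ / C) / k = ln(34.15 / 26.4) / 0.01654
  = ln(1.294) / 0.01654 = 0.2577 / 0.01654 = 15.58 h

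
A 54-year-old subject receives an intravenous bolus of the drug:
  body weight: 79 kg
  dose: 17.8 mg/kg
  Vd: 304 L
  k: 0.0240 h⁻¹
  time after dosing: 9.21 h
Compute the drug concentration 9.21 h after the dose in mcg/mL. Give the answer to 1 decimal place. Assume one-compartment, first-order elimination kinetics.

Total dose = 17.8 × 79 = 1406 mg
C₀ = Dose / Vd = 1406 / 304 = 4.625 mg/L
C = C₀ · e^(−k·t) = 4.625 × e^(−0.02400 × 9.21)
  = 4.625 × 0.8017 = 3.708 mg/L
(3.708 mg/L = 3.708 mcg/mL)

3.7 mcg/mL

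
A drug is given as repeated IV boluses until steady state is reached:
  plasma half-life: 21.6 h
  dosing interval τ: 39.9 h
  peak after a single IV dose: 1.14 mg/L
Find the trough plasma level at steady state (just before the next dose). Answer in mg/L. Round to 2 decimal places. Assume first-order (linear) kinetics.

k = ln2 / t½ = 0.693147 / 21.6 = 0.03209 h⁻¹
e^(−kτ) = e^(−0.03209 × 39.9) = 0.2779
Accumulation ratio R = 1 / (1 − e^(−kτ)) = 1 / (1 − 0.2779) = 1.385
Steady-state trough = C₀ × R × e^(−kτ) = 1.14 × 1.385 × 0.2779 = 0.4388 mg/L

0.44 mg/L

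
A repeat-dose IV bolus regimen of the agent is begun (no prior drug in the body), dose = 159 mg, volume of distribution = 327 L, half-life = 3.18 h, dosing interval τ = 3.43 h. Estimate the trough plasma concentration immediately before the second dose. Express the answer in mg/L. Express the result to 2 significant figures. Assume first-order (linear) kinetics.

C₀ per dose = Dose / Vd = 159 / 327 = 0.4862 mg/L
k = ln2 / t½ = 0.693147 / 3.18 = 0.2180 h⁻¹
Fraction remaining after one interval: r = e^(−kτ) = e^(−0.2180 × 3.43) = 0.4734
Before dose 2, 1 dose has been given (aged 1τ).
C_trough = C₀ × r = 0.4862 × 0.4734 = 0.2302 mg/L

0.23 mg/L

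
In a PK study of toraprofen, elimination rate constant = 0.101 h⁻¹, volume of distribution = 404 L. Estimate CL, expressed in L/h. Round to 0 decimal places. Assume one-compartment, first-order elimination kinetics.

CL = k × Vd = 0.101 × 404 = 40.80 L/h

41 L/h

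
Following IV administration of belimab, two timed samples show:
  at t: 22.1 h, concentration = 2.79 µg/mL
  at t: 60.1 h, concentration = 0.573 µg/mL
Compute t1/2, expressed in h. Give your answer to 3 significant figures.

k = ln(C₁/C₂) / (t₂ − t₁) = ln(2.79/0.573) / (60.1 − 22.1)
  = 1.583 / 38.00 = 0.04166 h⁻¹
t½ = ln2 / k = 0.693147 / 0.04166 = 16.64 h

16.6 h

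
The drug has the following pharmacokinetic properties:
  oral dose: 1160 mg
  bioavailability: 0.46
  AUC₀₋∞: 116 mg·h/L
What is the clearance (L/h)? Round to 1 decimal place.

CL = F·Dose / AUC = 0.46 × 1160 / 116 = 4.600 L/h

4.6 L/h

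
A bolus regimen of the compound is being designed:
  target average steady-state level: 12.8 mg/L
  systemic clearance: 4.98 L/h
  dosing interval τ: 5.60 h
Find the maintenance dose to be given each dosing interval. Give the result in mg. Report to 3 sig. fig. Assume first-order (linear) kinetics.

At steady state, Dose/τ = Css × CL.
Dose = Css × CL × τ = 12.8 × 4.980 × 5.60 = 357.0 mg

357 mg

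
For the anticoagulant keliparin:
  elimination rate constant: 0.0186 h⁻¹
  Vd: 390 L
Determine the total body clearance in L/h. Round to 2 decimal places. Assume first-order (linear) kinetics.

7.25 L/h

CL = k × Vd = 0.0186 × 390 = 7.254 L/h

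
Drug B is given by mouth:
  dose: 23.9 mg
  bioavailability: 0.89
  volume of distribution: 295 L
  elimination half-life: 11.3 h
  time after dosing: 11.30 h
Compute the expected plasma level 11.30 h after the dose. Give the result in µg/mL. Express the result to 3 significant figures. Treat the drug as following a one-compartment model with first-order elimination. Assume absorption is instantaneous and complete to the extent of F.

0.0361 µg/mL

Amount reaching circulation = F × Dose = 0.89 × 23.90 = 21.27 mg
C₀ = F·Dose / Vd = 21.27 / 295 = 0.07210 mg/L
k = ln2 / t½ = 0.693147 / 11.3 = 0.06134 h⁻¹
t / t½ = 11.30 / 11.3 = 1 half-lives
C = C₀ × (1/2)^1 = 0.07210 × 0.5000 = 0.03605 mg/L
(0.03605 mg/L = 0.03605 µg/mL)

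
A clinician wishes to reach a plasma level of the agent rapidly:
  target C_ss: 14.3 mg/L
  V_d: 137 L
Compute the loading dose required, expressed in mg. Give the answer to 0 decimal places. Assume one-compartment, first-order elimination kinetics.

LD = Css × Vd = 14.3 × 137 = 1959 mg

1959 mg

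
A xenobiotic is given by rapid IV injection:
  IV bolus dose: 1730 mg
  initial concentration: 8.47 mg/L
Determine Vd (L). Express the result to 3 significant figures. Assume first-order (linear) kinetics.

Vd = Dose / C₀ = 1730 / 8.47 = 204.3 L

204 L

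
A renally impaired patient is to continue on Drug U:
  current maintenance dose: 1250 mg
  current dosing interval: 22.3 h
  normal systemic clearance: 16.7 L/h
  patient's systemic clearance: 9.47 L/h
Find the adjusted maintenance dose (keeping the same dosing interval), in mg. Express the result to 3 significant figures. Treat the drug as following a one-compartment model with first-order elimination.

709 mg

To keep the same average steady-state level, dosing rate must scale with clearance.
CL ratio = 9.47 / 16.7 = 0.5671
New dose (same interval) = 1250 × 0.5671 = 708.9 mg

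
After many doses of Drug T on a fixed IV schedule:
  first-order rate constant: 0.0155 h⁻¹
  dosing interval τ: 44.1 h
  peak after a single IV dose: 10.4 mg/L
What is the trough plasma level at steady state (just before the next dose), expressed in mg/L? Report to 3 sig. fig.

e^(−kτ) = e^(−0.01550 × 44.1) = 0.5048
Accumulation ratio R = 1 / (1 − e^(−kτ)) = 1 / (1 − 0.5048) = 2.019
Steady-state trough = C₀ × R × e^(−kτ) = 10.4 × 2.019 × 0.5048 = 10.60 mg/L

10.6 mg/L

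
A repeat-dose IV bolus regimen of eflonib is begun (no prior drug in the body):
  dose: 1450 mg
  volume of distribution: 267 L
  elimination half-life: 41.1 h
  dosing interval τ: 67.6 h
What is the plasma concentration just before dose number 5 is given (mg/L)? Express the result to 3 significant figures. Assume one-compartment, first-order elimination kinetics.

2.53 mg/L

C₀ per dose = Dose / Vd = 1450 / 267 = 5.431 mg/L
k = ln2 / t½ = 0.693147 / 41.1 = 0.01686 h⁻¹
Fraction remaining after one interval: r = e^(−kτ) = e^(−0.01686 × 67.6) = 0.3199
Before dose 5, 4 doses have been given (aged 1τ, 2τ, 3τ, 4τ).
C_trough = C₀ × (r + r² + … + r^4) = C₀ × r(1−r^4)/(1−r)
        = 5.431 × 0.3199 × (1 − 0.01047) / (1 − 0.3199) = 2.528 mg/L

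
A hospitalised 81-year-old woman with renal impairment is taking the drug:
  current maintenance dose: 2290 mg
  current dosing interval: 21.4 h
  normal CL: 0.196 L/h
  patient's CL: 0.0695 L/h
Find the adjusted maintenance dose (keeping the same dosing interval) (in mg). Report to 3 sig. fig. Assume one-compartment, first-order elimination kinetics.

To keep the same average steady-state level, dosing rate must scale with clearance.
CL ratio = 0.0695 / 0.196 = 0.3546
New dose (same interval) = 2290 × 0.3546 = 812.0 mg

812 mg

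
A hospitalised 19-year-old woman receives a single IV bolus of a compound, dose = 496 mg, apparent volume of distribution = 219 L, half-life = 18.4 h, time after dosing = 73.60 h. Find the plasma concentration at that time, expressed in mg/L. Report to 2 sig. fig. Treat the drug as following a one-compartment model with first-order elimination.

C₀ = Dose / Vd = 496.0 / 219 = 2.265 mg/L
k = ln2 / t½ = 0.693147 / 18.4 = 0.03767 h⁻¹
t / t½ = 73.60 / 18.4 = 4 half-lives
C = C₀ × (1/2)^4 = 2.265 × 0.06250 = 0.1416 mg/L

0.14 mg/L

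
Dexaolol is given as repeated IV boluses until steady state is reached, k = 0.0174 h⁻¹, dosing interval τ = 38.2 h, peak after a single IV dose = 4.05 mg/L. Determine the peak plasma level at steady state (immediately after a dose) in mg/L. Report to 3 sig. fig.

8.34 mg/L

e^(−kτ) = e^(−0.01740 × 38.2) = 0.5144
Accumulation ratio R = 1 / (1 − e^(−kτ)) = 1 / (1 − 0.5144) = 2.059
Steady-state peak = C₀ × R = 4.05 × 2.059 = 8.339 mg/L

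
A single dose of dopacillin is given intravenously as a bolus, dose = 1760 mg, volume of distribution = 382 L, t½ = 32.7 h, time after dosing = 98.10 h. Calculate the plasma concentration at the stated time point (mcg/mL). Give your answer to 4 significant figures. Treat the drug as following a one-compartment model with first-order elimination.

0.5759 mcg/mL

C₀ = Dose / Vd = 1760 / 382 = 4.607 mg/L
k = ln2 / t½ = 0.693147 / 32.7 = 0.02120 h⁻¹
t / t½ = 98.10 / 32.7 = 3 half-lives
C = C₀ × (1/2)^3 = 4.607 × 0.1250 = 0.5759 mg/L
(0.5759 mg/L = 0.5759 mcg/mL)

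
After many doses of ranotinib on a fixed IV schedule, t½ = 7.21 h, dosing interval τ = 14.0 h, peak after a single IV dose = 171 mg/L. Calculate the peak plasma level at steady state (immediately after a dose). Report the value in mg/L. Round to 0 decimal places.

k = ln2 / t½ = 0.693147 / 7.21 = 0.09614 h⁻¹
e^(−kτ) = e^(−0.09614 × 14.0) = 0.2603
Accumulation ratio R = 1 / (1 − e^(−kτ)) = 1 / (1 − 0.2603) = 1.352
Steady-state peak = C₀ × R = 171 × 1.352 = 231.2 mg/L

231 mg/L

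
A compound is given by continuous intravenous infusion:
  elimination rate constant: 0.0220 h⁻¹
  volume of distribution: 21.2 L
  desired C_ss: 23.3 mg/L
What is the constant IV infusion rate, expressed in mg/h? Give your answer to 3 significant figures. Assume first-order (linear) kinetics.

10.9 mg/h

CL = k × Vd = 0.02200 × 21.2 = 0.4664 L/h
At steady state, infusion rate R₀ = Css × CL = 23.3 × 0.4664 = 10.87 mg/h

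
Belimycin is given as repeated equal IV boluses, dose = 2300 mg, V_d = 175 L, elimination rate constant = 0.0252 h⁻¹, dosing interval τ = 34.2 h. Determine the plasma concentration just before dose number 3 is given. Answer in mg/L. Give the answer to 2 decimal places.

C₀ per dose = Dose / Vd = 2300 / 175 = 13.14 mg/L
Fraction remaining after one interval: r = e^(−kτ) = e^(−0.02520 × 34.2) = 0.4224
Before dose 3, 2 doses have been given (aged 1τ, 2τ).
C_trough = C₀ × (r + r²) = 13.14 × (0.4224 + 0.1784) = 7.895 mg/L

7.90 mg/L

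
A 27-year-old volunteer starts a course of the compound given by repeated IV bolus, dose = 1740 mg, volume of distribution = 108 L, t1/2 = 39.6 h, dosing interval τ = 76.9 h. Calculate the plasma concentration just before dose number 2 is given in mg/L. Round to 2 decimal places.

C₀ per dose = Dose / Vd = 1740 / 108 = 16.11 mg/L
k = ln2 / t½ = 0.693147 / 39.6 = 0.01750 h⁻¹
Fraction remaining after one interval: r = e^(−kτ) = e^(−0.01750 × 76.9) = 0.2603
Before dose 2, 1 dose has been given (aged 1τ).
C_trough = C₀ × r = 16.11 × 0.2603 = 4.193 mg/L

4.19 mg/L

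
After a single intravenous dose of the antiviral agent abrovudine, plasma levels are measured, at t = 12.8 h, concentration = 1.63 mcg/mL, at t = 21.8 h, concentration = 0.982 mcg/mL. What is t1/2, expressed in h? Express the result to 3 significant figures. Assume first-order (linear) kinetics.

12.3 h

k = ln(C₁/C₂) / (t₂ − t₁) = ln(1.63/0.982) / (21.8 − 12.8)
  = 0.5067 / 9.000 = 0.05630 h⁻¹
t½ = ln2 / k = 0.693147 / 0.05630 = 12.31 h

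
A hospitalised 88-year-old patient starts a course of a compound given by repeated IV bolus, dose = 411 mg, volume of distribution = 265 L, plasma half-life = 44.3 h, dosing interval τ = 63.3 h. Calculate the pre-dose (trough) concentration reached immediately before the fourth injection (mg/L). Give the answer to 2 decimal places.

0.87 mg/L

C₀ per dose = Dose / Vd = 411 / 265 = 1.551 mg/L
k = ln2 / t½ = 0.693147 / 44.3 = 0.01565 h⁻¹
Fraction remaining after one interval: r = e^(−kτ) = e^(−0.01565 × 63.3) = 0.3713
Before dose 4, 3 doses have been given (aged 1τ, 2τ, 3τ).
C_trough = C₀ × (r + r² + … + r^3) = C₀ × r(1−r^3)/(1−r)
        = 1.551 × 0.3713 × (1 − 0.05119) / (1 − 0.3713) = 0.8691 mg/L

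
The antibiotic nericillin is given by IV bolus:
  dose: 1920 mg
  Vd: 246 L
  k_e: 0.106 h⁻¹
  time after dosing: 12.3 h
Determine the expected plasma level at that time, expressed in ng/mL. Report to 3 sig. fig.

2120 ng/mL

C₀ = Dose / Vd = 1920 / 246 = 7.805 mg/L
C = C₀ · e^(−k·t) = 7.805 × e^(−0.1060 × 12.3)
  = 7.805 × 0.2715 = 2.119 mg/L
Convert: 2.119 mg/L × 1000 = 2119 ng/mL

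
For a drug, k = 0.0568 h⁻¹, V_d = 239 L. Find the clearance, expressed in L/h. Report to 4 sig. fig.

CL = k × Vd = 0.0568 × 239 = 13.58 L/h

13.58 L/h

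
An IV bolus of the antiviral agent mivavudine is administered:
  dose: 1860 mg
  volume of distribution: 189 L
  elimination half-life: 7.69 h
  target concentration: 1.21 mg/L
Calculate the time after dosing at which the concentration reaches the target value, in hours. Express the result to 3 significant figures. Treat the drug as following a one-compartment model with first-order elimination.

23.3 h

C₀ = Dose / Vd = 1860 / 189 = 9.841 mg/L
k = ln2 / t½ = 0.693147 / 7.69 = 0.09014 h⁻¹
t = ln(C₀ / C) / k = ln(9.841 / 1.21) / 0.09014
  = ln(8.133) / 0.09014 = 2.096 / 0.09014 = 23.25 h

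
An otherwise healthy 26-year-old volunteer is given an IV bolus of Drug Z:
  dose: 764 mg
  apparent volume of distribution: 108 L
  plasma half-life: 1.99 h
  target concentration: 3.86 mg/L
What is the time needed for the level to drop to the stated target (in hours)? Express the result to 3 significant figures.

1.74 h

C₀ = Dose / Vd = 764.0 / 108 = 7.074 mg/L
k = ln2 / t½ = 0.693147 / 1.99 = 0.3483 h⁻¹
t = ln(C₀ / C) / k = ln(7.074 / 3.86) / 0.3483
  = ln(1.833) / 0.3483 = 0.6060 / 0.3483 = 1.740 h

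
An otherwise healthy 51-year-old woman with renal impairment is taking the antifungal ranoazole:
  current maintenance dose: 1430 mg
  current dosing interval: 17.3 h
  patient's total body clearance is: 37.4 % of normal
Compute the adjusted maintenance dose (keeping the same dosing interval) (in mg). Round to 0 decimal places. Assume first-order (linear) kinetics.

To keep the same average steady-state level, dosing rate must scale with clearance.
CL ratio = 37.4 / 100 = 0.3740
New dose (same interval) = 1430 × 0.3740 = 534.8 mg

535 mg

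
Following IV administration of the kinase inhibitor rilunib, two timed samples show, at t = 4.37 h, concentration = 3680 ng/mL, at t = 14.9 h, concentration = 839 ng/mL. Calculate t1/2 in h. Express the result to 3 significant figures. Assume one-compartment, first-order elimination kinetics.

k = ln(C₁/C₂) / (t₂ − t₁) = ln(3680/839) / (14.9 − 4.37)
  = 1.478 / 10.53 = 0.1404 h⁻¹
t½ = ln2 / k = 0.693147 / 0.1404 = 4.937 h

4.94 h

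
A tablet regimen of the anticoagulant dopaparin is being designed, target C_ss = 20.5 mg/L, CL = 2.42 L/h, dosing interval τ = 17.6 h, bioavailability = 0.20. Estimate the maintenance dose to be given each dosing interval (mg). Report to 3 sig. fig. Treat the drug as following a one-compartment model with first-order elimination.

At steady state, F × (Dose/τ) = Css × CL.
Dose = Css × CL × τ / F = 20.5 × 2.420 × 17.6 / 0.20 = 4366 mg

4370 mg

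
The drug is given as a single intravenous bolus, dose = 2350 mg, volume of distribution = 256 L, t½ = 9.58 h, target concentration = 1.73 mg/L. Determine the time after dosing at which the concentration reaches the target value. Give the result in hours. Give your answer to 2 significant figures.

C₀ = Dose / Vd = 2350 / 256 = 9.180 mg/L
k = ln2 / t½ = 0.693147 / 9.58 = 0.07235 h⁻¹
t = ln(C₀ / C) / k = ln(9.180 / 1.73) / 0.07235
  = ln(5.306) / 0.07235 = 1.669 / 0.07235 = 23.07 h

23 h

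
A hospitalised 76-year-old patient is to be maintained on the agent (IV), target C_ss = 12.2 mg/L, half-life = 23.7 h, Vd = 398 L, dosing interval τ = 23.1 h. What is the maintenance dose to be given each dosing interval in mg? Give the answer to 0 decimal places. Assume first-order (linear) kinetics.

k = ln2 / t½ = 0.693147 / 23.7 = 0.02925 h⁻¹
CL = k × Vd = 0.02925 × 398 = 11.64 L/h
At steady state, Dose/τ = Css × CL.
Dose = Css × CL × τ = 12.2 × 11.64 × 23.1 = 3280 mg

3280 mg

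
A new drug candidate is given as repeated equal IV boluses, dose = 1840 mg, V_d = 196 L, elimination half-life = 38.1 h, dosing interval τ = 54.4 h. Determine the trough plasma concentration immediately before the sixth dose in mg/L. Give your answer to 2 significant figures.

C₀ per dose = Dose / Vd = 1840 / 196 = 9.388 mg/L
k = ln2 / t½ = 0.693147 / 38.1 = 0.01819 h⁻¹
Fraction remaining after one interval: r = e^(−kτ) = e^(−0.01819 × 54.4) = 0.3717
Before dose 6, 5 doses have been given (aged 1τ, 2τ, 3τ, 4τ, 5τ).
C_trough = C₀ × (r + r² + … + r^5) = C₀ × r(1−r^5)/(1−r)
        = 9.388 × 0.3717 × (1 − 0.007095) / (1 − 0.3717) = 5.515 mg/L

5.5 mg/L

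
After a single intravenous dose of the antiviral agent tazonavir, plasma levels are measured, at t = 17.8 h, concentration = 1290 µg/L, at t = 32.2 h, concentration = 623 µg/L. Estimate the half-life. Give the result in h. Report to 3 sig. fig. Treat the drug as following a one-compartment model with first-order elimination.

k = ln(C₁/C₂) / (t₂ − t₁) = ln(1290/623) / (32.2 − 17.8)
  = 0.7279 / 14.40 = 0.05055 h⁻¹
t½ = ln2 / k = 0.693147 / 0.05055 = 13.71 h

13.7 h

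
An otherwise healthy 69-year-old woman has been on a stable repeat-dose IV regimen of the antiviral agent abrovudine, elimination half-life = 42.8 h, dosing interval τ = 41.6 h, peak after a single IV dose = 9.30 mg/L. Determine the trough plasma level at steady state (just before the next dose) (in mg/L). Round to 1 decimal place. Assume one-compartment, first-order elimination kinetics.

9.7 mg/L

k = ln2 / t½ = 0.693147 / 42.8 = 0.01620 h⁻¹
e^(−kτ) = e^(−0.01620 × 41.6) = 0.5097
Accumulation ratio R = 1 / (1 − e^(−kτ)) = 1 / (1 − 0.5097) = 2.040
Steady-state trough = C₀ × R × e^(−kτ) = 9.30 × 2.040 × 0.5097 = 9.670 mg/L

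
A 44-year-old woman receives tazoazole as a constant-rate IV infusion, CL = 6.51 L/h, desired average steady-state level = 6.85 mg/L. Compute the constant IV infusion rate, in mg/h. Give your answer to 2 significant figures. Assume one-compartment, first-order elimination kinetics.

At steady state, infusion rate R₀ = Css × CL = 6.85 × 6.510 = 44.59 mg/h

45 mg/h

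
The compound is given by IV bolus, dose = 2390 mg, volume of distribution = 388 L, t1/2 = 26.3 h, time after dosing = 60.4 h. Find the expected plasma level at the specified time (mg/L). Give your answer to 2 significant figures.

1.3 mg/L

C₀ = Dose / Vd = 2390 / 388 = 6.160 mg/L
k = ln2 / t½ = 0.693147 / 26.3 = 0.02636 h⁻¹
C = C₀ · e^(−k·t) = 6.160 × e^(−0.02636 × 60.4)
  = 6.160 × 0.2035 = 1.254 mg/L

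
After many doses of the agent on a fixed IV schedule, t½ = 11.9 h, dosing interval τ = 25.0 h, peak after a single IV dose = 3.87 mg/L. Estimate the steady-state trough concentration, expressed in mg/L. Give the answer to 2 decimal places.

1.18 mg/L

k = ln2 / t½ = 0.693147 / 11.9 = 0.05825 h⁻¹
e^(−kτ) = e^(−0.05825 × 25.0) = 0.2331
Accumulation ratio R = 1 / (1 − e^(−kτ)) = 1 / (1 − 0.2331) = 1.304
Steady-state trough = C₀ × R × e^(−kτ) = 3.87 × 1.304 × 0.2331 = 1.176 mg/L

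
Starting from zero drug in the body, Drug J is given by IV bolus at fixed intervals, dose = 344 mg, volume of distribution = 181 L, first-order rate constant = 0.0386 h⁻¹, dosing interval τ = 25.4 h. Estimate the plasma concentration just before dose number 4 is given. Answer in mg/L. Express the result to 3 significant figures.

C₀ per dose = Dose / Vd = 344 / 181 = 1.901 mg/L
Fraction remaining after one interval: r = e^(−kτ) = e^(−0.03860 × 25.4) = 0.3751
Before dose 4, 3 doses have been given (aged 1τ, 2τ, 3τ).
C_trough = C₀ × (r + r² + … + r^3) = C₀ × r(1−r^3)/(1−r)
        = 1.901 × 0.3751 × (1 − 0.05278) / (1 − 0.3751) = 1.081 mg/L

1.08 mg/L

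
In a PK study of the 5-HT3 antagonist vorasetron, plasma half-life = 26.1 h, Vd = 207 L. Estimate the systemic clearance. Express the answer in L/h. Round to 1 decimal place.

5.5 L/h

k = ln2 / t½ = 0.693147 / 26.1 = 0.02656 h⁻¹
CL = k × Vd = 0.02656 × 207 = 5.498 L/h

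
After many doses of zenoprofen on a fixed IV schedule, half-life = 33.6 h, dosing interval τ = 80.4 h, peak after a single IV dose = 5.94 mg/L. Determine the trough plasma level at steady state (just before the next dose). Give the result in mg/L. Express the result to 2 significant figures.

k = ln2 / t½ = 0.693147 / 33.6 = 0.02063 h⁻¹
e^(−kτ) = e^(−0.02063 × 80.4) = 0.1904
Accumulation ratio R = 1 / (1 − e^(−kτ)) = 1 / (1 − 0.1904) = 1.235
Steady-state trough = C₀ × R × e^(−kτ) = 5.94 × 1.235 × 0.1904 = 1.397 mg/L

1.4 mg/L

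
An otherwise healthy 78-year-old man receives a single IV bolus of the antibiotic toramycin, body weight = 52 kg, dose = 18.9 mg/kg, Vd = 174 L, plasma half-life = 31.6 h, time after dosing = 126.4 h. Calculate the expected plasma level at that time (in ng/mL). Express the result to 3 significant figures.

353 ng/mL

Total dose = 18.9 × 52 = 982.8 mg
C₀ = Dose / Vd = 982.8 / 174 = 5.648 mg/L
k = ln2 / t½ = 0.693147 / 31.6 = 0.02194 h⁻¹
t / t½ = 126.4 / 31.6 = 4 half-lives
C = C₀ × (1/2)^4 = 5.648 × 0.06250 = 0.3530 mg/L
Convert: 0.3530 mg/L × 1000 = 353.0 ng/mL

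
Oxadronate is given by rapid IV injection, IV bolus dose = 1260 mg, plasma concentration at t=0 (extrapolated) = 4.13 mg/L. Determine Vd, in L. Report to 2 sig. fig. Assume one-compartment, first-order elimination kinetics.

310 L

Vd = Dose / C₀ = 1260 / 4.13 = 305.1 L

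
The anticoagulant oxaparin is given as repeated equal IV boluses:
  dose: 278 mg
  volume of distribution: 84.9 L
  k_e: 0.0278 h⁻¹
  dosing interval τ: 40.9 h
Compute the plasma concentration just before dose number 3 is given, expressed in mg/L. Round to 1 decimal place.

1.4 mg/L

C₀ per dose = Dose / Vd = 278 / 84.9 = 3.274 mg/L
Fraction remaining after one interval: r = e^(−kτ) = e^(−0.02780 × 40.9) = 0.3208
Before dose 3, 2 doses have been given (aged 1τ, 2τ).
C_trough = C₀ × (r + r²) = 3.274 × (0.3208 + 0.1029) = 1.387 mg/L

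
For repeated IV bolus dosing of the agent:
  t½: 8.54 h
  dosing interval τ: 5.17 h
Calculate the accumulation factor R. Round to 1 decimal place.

k = ln2 / t½ = 0.693147 / 8.54 = 0.08116 h⁻¹
e^(−kτ) = e^(−0.08116 × 5.17) = 0.6573
Accumulation ratio R = 1 / (1 − e^(−kτ)) = 1 / (1 − 0.6573) = 2.918

2.9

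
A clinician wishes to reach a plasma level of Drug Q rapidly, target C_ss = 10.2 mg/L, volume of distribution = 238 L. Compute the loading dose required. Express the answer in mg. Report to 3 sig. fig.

2430 mg

LD = Css × Vd = 10.2 × 238 = 2428 mg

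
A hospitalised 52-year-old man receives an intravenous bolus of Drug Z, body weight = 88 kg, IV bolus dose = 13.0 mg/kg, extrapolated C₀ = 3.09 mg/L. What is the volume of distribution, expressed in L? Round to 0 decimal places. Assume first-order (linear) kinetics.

370 L

Dose = 13.0 × 88 = 1144 mg
Vd = Dose / C₀ = 1144 / 3.09 = 370.2 L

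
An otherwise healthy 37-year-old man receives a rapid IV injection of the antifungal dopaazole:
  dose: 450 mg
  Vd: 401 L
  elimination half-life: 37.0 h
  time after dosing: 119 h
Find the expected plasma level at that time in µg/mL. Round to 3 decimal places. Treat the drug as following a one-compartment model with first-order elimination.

0.121 µg/mL

C₀ = Dose / Vd = 450.0 / 401 = 1.122 mg/L
k = ln2 / t½ = 0.693147 / 37.0 = 0.01873 h⁻¹
C = C₀ · e^(−k·t) = 1.122 × e^(−0.01873 × 119)
  = 1.122 × 0.1077 = 0.1208 mg/L
(0.1208 mg/L = 0.1208 µg/mL)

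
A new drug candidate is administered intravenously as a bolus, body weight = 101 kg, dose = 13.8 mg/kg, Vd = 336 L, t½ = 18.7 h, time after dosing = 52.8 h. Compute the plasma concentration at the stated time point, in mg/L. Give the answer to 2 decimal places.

Total dose = 13.8 × 101 = 1394 mg
C₀ = Dose / Vd = 1394 / 336 = 4.149 mg/L
k = ln2 / t½ = 0.693147 / 18.7 = 0.03707 h⁻¹
C = C₀ · e^(−k·t) = 4.149 × e^(−0.03707 × 52.8)
  = 4.149 × 0.1412 = 0.5858 mg/L

0.59 mg/L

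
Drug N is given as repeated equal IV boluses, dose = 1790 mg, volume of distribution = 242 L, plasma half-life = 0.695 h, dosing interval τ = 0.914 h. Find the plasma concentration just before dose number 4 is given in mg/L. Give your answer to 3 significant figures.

C₀ per dose = Dose / Vd = 1790 / 242 = 7.397 mg/L
k = ln2 / t½ = 0.693147 / 0.695 = 0.9973 h⁻¹
Fraction remaining after one interval: r = e^(−kτ) = e^(−0.9973 × 0.914) = 0.4019
Before dose 4, 3 doses have been given (aged 1τ, 2τ, 3τ).
C_trough = C₀ × (r + r² + … + r^3) = C₀ × r(1−r^3)/(1−r)
        = 7.397 × 0.4019 × (1 − 0.06492) / (1 − 0.4019) = 4.648 mg/L

4.65 mg/L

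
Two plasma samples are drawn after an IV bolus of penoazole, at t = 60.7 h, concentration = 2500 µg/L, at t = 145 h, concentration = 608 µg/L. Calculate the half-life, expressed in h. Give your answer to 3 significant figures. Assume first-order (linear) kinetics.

41.3 h

k = ln(C₁/C₂) / (t₂ − t₁) = ln(2500/608) / (145 − 60.7)
  = 1.414 / 84.30 = 0.01677 h⁻¹
t½ = ln2 / k = 0.693147 / 0.01677 = 41.33 h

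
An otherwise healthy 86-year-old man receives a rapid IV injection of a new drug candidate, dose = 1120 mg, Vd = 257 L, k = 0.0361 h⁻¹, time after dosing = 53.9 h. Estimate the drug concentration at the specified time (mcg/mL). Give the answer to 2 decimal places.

0.62 mcg/mL

C₀ = Dose / Vd = 1120 / 257 = 4.358 mg/L
C = C₀ · e^(−k·t) = 4.358 × e^(−0.03610 × 53.9)
  = 4.358 × 0.1429 = 0.6228 mg/L
(0.6228 mg/L = 0.6228 mcg/mL)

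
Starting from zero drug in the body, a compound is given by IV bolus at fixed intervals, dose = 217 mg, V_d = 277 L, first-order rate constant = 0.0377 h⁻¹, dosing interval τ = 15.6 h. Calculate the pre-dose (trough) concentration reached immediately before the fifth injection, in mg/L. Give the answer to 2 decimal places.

C₀ per dose = Dose / Vd = 217 / 277 = 0.7834 mg/L
Fraction remaining after one interval: r = e^(−kτ) = e^(−0.03770 × 15.6) = 0.5554
Before dose 5, 4 doses have been given (aged 1τ, 2τ, 3τ, 4τ).
C_trough = C₀ × (r + r² + … + r^4) = C₀ × r(1−r^4)/(1−r)
        = 0.7834 × 0.5554 × (1 − 0.09515) / (1 − 0.5554) = 0.8855 mg/L

0.89 mg/L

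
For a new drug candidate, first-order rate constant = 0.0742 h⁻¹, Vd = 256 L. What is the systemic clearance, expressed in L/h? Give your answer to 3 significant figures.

19.0 L/h

CL = k × Vd = 0.0742 × 256 = 19.00 L/h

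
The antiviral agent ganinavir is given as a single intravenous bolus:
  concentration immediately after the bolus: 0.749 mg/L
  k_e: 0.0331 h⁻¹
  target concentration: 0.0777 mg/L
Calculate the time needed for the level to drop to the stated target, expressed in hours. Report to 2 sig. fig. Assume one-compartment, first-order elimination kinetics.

t = ln(C₀ / C) / k = ln(0.7490 / 0.0777) / 0.03310
  = ln(9.640) / 0.03310 = 2.266 / 0.03310 = 68.46 h

68 h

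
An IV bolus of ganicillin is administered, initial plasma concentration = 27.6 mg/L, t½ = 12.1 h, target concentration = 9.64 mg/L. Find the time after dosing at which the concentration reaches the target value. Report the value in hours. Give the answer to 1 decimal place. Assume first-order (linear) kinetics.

18.4 h

k = ln2 / t½ = 0.693147 / 12.1 = 0.05728 h⁻¹
t = ln(C₀ / C) / k = ln(27.60 / 9.64) / 0.05728
  = ln(2.863) / 0.05728 = 1.052 / 0.05728 = 18.37 h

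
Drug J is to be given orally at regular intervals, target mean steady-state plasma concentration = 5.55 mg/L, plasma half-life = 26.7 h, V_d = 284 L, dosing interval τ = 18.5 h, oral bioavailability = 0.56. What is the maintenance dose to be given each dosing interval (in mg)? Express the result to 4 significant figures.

1352 mg

k = ln2 / t½ = 0.693147 / 26.7 = 0.02596 h⁻¹
CL = k × Vd = 0.02596 × 284 = 7.373 L/h
At steady state, F × (Dose/τ) = Css × CL.
Dose = Css × CL × τ / F = 5.55 × 7.373 × 18.5 / 0.56 = 1352 mg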